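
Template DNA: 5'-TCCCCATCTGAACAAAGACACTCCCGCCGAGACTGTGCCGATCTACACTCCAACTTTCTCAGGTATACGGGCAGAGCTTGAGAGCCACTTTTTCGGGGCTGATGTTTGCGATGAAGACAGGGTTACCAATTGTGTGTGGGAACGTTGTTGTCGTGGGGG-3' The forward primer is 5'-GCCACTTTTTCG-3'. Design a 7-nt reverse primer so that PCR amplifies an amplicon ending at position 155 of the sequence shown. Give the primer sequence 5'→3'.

The forward primer binds at positions 84–95; the product's 3' end on the top strand is position 155.
The reverse primer anneals to the top strand over positions 149–155, i.e. to TGTCGTG.
Its sequence written 5'→3' is the reverse complement: CACGACA.

5'-CACGACA-3'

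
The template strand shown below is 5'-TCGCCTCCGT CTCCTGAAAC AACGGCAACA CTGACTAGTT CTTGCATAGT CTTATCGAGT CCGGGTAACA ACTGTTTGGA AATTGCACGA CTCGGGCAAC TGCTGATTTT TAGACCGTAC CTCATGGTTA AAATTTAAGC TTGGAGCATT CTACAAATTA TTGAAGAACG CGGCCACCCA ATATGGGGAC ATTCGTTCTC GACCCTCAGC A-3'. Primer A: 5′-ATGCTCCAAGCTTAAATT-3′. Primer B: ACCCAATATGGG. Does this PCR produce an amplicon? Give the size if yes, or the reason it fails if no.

No product — the primers' 3' ends point away from each other.

Primer A (ATGCTCCAAGCTTAAATT) has reverse complement AATTTAAGCTTGGAGCAT, which matches the top strand at positions 132–149; primer A anneals to the top strand there with its 3' end pointing upstream toward position 132.
Primer B (ACCCAATATGGG) matches the top strand directly at positions 176–187; it anneals to the bottom strand with its 3' end pointing downstream toward position 187.
The 3' ends diverge (primer A extends toward position 1, primer B toward position 211), so the primers never converge on a shared product.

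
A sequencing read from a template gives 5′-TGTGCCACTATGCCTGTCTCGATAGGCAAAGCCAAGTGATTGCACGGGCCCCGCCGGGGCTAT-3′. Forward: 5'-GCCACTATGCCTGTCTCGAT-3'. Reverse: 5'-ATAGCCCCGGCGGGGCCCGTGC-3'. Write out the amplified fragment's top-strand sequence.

Scanning the template, GCCACTATGCCTGTCTCGAT occurs at positions 4–23; this primer anneals to the bottom strand there with its 3' end pointing downstream.
Taking the reverse complement of ATAGCCCCGGCGGGGCCCGTGC gives GCACGGGCCCCGCCGGGGCTAT, found at positions 42–63 on the template; the primer anneals here to the top strand with its 3' end pointing upstream.
The product is the template from position 4 through 63 (60 bp).

5'-GCCACTATGCCTGTCTCGATAGGCAAAGCCAAGTGATTGCACGGGCCCCGCCGGGGCTAT-3'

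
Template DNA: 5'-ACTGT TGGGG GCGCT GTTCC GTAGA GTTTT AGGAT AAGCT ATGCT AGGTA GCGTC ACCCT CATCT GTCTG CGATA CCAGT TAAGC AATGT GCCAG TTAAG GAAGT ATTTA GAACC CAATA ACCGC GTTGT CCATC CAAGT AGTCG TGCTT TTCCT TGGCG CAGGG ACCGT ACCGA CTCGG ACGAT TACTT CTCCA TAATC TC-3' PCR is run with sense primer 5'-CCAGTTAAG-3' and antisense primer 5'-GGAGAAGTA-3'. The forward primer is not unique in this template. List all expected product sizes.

119 bp, 103 bp

The forward primer CCAGTTAAG matches the top strand at positions 76–84, 92–100.
The reverse primer's reverse complement is TACTTCTCC, matching at positions 186–194.
Each forward site pairs with the reverse site to give a product ending at position 194: sizes 119, 103 bp.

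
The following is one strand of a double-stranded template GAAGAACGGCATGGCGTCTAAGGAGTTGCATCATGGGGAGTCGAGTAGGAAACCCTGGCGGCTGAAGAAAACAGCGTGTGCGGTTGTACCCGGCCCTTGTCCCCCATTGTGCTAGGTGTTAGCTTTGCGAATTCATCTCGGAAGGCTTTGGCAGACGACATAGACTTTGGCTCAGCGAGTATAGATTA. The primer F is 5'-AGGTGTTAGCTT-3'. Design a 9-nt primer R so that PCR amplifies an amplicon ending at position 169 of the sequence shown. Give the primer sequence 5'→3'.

5'-CAAAGTCTA-3'

The forward primer binds at positions 114–125; the product's 3' end on the top strand is position 169.
The reverse primer anneals to the top strand over positions 161–169, i.e. to TAGACTTTG.
Its sequence written 5'→3' is the reverse complement: CAAAGTCTA.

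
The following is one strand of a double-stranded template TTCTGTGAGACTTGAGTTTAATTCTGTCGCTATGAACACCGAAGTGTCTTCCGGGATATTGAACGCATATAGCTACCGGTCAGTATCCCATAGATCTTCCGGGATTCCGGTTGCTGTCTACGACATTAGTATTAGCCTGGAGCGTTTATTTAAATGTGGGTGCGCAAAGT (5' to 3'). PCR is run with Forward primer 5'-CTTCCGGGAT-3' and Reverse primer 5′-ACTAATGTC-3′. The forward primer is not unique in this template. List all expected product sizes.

83 bp, 35 bp

The forward primer CTTCCGGGAT matches the top strand at positions 48–57, 96–105.
The reverse primer's reverse complement is GACATTAGT, matching at positions 122–130.
Each forward site pairs with the reverse site to give a product ending at position 130: sizes 83, 35 bp.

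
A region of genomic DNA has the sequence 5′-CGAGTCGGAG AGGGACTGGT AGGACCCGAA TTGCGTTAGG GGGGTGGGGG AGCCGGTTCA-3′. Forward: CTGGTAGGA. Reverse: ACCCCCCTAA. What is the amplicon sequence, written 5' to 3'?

5'-CTGGTAGGACCCGAATTGCGTTAGGGGGGT-3'

The forward primer matches the template at positions 16–24.
Taking the reverse complement of ACCCCCCTAA gives TTAGGGGGGT, found at positions 36–45 on the template; the primer anneals here to the top strand with its 3' end pointing upstream.
The product is the template from position 16 through 45 (30 bp).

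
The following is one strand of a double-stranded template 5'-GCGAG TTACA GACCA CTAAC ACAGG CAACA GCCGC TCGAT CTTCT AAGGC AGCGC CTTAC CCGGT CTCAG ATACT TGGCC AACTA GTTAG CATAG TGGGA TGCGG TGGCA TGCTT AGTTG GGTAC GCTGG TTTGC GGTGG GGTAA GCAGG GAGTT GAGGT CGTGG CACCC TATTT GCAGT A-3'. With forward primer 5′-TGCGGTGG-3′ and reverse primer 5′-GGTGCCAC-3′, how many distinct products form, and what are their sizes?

The forward primer TGCGGTGG matches the top strand at positions 101–108, 133–140.
The reverse primer's reverse complement is GTGGCACC, matching at positions 162–169.
Each forward site pairs with the reverse site to give a product ending at position 169: sizes 69, 37 bp.

Two products: 69 bp, 37 bp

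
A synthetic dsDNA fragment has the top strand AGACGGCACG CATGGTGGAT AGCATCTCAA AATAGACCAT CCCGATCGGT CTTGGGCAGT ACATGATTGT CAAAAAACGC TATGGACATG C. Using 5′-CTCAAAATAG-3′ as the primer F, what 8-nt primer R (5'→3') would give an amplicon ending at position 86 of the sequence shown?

5'-TCCATAGC-3'

The forward primer binds at positions 26–35; the product's 3' end on the top strand is position 86.
The reverse primer anneals to the top strand over positions 79–86, i.e. to GCTATGGA.
Its sequence written 5'→3' is the reverse complement: TCCATAGC.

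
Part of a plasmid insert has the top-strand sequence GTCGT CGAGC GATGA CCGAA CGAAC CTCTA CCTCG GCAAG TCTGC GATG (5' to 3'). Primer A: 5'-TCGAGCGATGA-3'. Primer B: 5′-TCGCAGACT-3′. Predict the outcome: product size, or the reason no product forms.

Primer A (TCGAGCGATGA) matches the top strand at positions 5–15; it acts as a forward primer.
Primer B's reverse complement is AGTCTGCGA, matching the top strand at positions 39–47; it acts as a reverse primer.
The 3' ends face each other across positions 5–47, giving a 43 bp product.

Yes — a 43 bp product.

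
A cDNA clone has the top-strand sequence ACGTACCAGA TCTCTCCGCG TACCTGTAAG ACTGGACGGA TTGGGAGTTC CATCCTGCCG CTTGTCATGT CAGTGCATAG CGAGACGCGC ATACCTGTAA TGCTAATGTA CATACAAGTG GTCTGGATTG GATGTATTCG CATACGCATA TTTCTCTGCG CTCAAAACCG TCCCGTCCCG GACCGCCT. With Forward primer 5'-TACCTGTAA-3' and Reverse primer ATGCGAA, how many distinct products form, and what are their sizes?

Two products: 123 bp, 52 bp

The forward primer TACCTGTAA matches the top strand at positions 21–29, 92–100.
The reverse primer's reverse complement is TTCGCAT, matching at positions 137–143.
Each forward site pairs with the reverse site to give a product ending at position 143: sizes 123, 52 bp.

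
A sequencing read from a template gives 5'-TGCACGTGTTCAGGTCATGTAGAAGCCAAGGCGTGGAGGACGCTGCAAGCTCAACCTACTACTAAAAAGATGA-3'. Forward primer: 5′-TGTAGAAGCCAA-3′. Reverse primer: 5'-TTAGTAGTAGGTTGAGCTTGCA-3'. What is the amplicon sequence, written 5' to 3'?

5'-TGTAGAAGCCAAGGCGTGGAGGACGCTGCAAGCTCAACCTACTACTAA-3'

The forward primer matches the template at positions 18–29.
Taking the reverse complement of TTAGTAGTAGGTTGAGCTTGCA gives TGCAAGCTCAACCTACTACTAA, found at positions 44–65 on the template; the primer anneals here to the top strand with its 3' end pointing upstream.
The product is the template from position 18 through 65 (48 bp).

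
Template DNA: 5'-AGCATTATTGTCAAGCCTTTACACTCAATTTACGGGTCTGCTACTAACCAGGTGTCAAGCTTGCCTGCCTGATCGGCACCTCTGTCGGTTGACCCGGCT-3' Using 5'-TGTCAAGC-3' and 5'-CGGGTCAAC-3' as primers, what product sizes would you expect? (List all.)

The forward primer TGTCAAGC matches the top strand at positions 9–16, 53–60.
The reverse primer's reverse complement is GTTGACCCG, matching at positions 88–96.
Each forward site pairs with the reverse site to give a product ending at position 96: sizes 88, 44 bp.

88 bp, 44 bp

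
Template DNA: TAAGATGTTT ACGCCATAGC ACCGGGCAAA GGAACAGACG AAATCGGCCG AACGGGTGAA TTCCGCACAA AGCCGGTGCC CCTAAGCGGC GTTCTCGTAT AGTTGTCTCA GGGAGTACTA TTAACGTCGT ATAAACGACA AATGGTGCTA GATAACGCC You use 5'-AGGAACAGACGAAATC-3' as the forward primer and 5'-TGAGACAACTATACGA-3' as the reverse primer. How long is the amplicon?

81 bp

The forward primer matches the template at positions 30–45.
Reverse complement of the reverse primer: TCGTATAGTTGTCTCA. This occurs on the top strand at positions 95–110.
Product length = (reverse-primer end) − (forward-primer start) + 1 = 110 − 30 + 1 = 81 bp.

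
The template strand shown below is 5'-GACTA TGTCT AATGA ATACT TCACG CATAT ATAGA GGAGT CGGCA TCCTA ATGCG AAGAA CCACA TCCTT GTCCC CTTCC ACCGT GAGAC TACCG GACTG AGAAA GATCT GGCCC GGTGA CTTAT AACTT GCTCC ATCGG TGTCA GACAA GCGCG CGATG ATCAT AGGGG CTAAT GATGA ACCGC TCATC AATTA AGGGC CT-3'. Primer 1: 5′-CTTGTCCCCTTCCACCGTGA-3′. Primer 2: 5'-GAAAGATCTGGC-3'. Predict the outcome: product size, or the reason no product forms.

No product — both primers anneal to the same strand and extend in the same direction.

Primer 1 (CTTGTCCCCTTCCACCGTGA) matches the top strand at positions 68–87 (3' end points downstream).
Primer 2 (GAAAGATCTGGC) also matches the top strand directly, at positions 102–113 — its reverse complement GCCAGATCTTTC is not present.
Both primers anneal to the bottom strand with 3' ends pointing the same way, so neither can prime synthesis back toward the other.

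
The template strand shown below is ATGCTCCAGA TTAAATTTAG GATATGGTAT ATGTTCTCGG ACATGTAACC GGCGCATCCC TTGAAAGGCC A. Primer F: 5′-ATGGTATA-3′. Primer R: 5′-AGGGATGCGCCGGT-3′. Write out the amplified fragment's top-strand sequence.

5'-ATGGTATATGTTCTCGGACATGTAACCGGCGCATCCCT-3'

Forward primer ATGGTATA is found on the top strand at positions 24–31.
Taking the reverse complement of AGGGATGCGCCGGT gives ACCGGCGCATCCCT, found at positions 48–61 on the template; the primer anneals here to the top strand with its 3' end pointing upstream.
The product is the template from position 24 through 61 (38 bp).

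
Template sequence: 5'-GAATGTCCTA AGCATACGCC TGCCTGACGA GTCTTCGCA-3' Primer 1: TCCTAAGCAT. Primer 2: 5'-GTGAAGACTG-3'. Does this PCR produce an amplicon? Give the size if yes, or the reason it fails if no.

No product — primer 2 has no binding site in the template.

Primer 2 (GTGAAGACTG) does not match the top strand, and its reverse complement CAGTCTTCAC does not match either.
With no annealing site for primer 2, no amplification occurs.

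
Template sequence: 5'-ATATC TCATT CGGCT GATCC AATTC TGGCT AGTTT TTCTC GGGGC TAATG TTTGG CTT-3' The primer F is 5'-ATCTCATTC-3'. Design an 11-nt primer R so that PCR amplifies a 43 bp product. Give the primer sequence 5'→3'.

5'-GCCCCGAGAAA-3'

The forward primer binds at positions 3–11, so a 43 bp product ends at position 3 + 43 − 1 = 45.
The reverse primer anneals to the top strand over positions 35–45, i.e. to TTTCTCGGGGC.
Its sequence written 5'→3' is the reverse complement: GCCCCGAGAAA.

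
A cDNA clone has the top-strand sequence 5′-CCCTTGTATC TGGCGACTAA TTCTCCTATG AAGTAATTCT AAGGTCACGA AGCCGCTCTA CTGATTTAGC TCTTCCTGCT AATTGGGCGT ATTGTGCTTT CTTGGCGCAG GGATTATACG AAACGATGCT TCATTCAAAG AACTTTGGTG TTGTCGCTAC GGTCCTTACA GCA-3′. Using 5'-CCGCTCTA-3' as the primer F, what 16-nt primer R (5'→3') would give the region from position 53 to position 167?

The product's 3' end on the top strand is position 167.
The reverse primer anneals to the top strand over positions 152–167, i.e. to TGTCGCTACGGTCCTT.
Its sequence written 5'→3' is the reverse complement: AAGGACCGTAGCGACA.

5'-AAGGACCGTAGCGACA-3'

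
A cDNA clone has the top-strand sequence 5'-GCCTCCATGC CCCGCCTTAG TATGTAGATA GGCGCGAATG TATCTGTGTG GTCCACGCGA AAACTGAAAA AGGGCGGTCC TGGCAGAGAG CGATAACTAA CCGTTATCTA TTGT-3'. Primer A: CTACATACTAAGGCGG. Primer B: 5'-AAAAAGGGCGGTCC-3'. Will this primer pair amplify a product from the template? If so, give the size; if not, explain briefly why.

No product — the primers' 3' ends point away from each other.

Primer A (CTACATACTAAGGCGG) has reverse complement CCGCCTTAGTATGTAG, which matches the top strand at positions 12–27; primer A anneals to the top strand there with its 3' end pointing upstream toward position 12.
Primer B (AAAAAGGGCGGTCC) matches the top strand directly at positions 67–80; it anneals to the bottom strand with its 3' end pointing downstream toward position 80.
The 3' ends diverge (primer A extends toward position 1, primer B toward position 114), so the primers never converge on a shared product.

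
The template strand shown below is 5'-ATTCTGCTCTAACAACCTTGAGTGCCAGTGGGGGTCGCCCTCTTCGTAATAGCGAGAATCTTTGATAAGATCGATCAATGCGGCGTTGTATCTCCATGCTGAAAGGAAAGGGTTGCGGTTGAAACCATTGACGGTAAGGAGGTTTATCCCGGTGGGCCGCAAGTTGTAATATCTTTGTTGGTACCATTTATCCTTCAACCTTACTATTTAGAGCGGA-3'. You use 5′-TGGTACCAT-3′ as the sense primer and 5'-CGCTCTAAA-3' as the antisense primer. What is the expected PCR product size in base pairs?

37 bp

The forward primer matches the template at positions 179–187.
The reverse primer's reverse complement is TTTAGAGCG, which matches the template at positions 207–215.
Amplicon spans positions 179–215: 37 bp.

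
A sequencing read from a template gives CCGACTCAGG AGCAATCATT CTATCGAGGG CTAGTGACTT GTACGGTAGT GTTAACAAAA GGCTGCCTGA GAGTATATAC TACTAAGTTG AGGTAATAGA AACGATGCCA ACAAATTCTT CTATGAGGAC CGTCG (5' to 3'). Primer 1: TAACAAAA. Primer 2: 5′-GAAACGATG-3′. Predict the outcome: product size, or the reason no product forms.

No product — both primers anneal to the same strand and extend in the same direction.

Primer 1 (TAACAAAA) matches the top strand at positions 53–60 (3' end points downstream).
Primer 2 (GAAACGATG) also matches the top strand directly, at positions 99–107 — its reverse complement CATCGTTTC is not present.
Both primers anneal to the bottom strand with 3' ends pointing the same way, so neither can prime synthesis back toward the other.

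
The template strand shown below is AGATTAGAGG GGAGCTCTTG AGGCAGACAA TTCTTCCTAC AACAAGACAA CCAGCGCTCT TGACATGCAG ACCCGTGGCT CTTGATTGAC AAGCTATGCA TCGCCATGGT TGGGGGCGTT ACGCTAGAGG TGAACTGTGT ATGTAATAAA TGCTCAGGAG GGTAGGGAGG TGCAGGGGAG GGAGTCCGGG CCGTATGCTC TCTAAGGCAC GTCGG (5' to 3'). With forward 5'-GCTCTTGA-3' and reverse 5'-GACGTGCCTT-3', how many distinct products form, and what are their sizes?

Three products: 200 bp, 158 bp, 136 bp

The forward primer GCTCTTGA matches the top strand at positions 14–21, 56–63, 78–85.
The reverse primer's reverse complement is AAGGCACGTC, matching at positions 204–213.
Each forward site pairs with the reverse site to give a product ending at position 213: sizes 200, 158, 136 bp.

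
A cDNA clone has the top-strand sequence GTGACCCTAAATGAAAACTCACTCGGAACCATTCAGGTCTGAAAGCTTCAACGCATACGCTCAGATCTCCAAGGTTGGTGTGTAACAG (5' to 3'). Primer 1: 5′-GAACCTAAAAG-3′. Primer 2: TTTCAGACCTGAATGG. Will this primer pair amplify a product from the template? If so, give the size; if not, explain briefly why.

Primer 1 (GAACCTAAAAG) does not match the top strand, and its reverse complement CTTTTAGGTTC does not match either.
With no annealing site for primer 1, no amplification occurs.

No product — primer 1 has no binding site in the template.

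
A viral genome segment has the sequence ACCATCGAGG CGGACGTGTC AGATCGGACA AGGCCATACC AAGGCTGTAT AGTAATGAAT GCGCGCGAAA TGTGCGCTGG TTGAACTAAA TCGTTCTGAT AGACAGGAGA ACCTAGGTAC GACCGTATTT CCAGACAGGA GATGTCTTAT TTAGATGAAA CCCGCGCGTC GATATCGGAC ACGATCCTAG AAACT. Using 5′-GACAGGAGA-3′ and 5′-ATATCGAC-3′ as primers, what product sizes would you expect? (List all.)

74 bp, 42 bp

The forward primer GACAGGAGA matches the top strand at positions 102–110, 134–142.
The reverse primer's reverse complement is GTCGATAT, matching at positions 168–175.
Each forward site pairs with the reverse site to give a product ending at position 175: sizes 74, 42 bp.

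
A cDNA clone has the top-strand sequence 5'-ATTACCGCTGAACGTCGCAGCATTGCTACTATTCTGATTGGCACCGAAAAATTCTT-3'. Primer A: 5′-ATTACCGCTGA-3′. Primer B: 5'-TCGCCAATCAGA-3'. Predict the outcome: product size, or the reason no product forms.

Primer B (TCGCCAATCAGA) does not match the top strand, and its reverse complement TCTGATTGGCGA does not match either.
With no annealing site for primer B, no amplification occurs.

No product — primer B has no binding site in the template.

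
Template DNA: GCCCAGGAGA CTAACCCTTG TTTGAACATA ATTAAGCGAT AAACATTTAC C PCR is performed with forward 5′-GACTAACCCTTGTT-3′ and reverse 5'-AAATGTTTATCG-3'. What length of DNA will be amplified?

The forward primer matches the template at positions 9–22.
Reverse complement of the reverse primer: CGATAAACATTT. This occurs on the top strand at positions 37–48.
Product length = (reverse-primer end) − (forward-primer start) + 1 = 48 − 9 + 1 = 40 bp.

40 bp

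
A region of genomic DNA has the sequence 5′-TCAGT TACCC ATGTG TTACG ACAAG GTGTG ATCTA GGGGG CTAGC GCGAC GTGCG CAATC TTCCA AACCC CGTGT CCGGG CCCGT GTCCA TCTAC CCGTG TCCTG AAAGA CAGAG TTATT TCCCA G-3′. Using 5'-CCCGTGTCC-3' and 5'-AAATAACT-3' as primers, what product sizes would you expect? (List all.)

53 bp, 41 bp, 27 bp

The forward primer CCCGTGTCC matches the top strand at positions 69–77, 81–89, 95–103.
The reverse primer's reverse complement is AGTTATTT, matching at positions 114–121.
Each forward site pairs with the reverse site to give a product ending at position 121: sizes 53, 41, 27 bp.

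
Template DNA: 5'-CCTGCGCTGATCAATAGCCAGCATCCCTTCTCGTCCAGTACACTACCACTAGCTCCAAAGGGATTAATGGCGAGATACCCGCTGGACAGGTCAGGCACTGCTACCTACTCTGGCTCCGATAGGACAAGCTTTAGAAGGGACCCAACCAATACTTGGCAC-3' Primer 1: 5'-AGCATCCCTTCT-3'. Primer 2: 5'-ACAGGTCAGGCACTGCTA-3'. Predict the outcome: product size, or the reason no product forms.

Primer 1 (AGCATCCCTTCT) matches the top strand at positions 20–31 (3' end points downstream).
Primer 2 (ACAGGTCAGGCACTGCTA) also matches the top strand directly, at positions 86–103 — its reverse complement TAGCAGTGCCTGACCTGT is not present.
Both primers anneal to the bottom strand with 3' ends pointing the same way, so neither can prime synthesis back toward the other.

No product — both primers anneal to the same strand and extend in the same direction.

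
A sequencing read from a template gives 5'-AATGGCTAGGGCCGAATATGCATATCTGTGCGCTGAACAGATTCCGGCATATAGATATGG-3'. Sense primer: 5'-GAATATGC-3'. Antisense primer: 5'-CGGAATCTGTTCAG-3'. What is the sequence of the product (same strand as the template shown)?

Scanning the template, GAATATGC occurs at positions 14–21; this primer anneals to the bottom strand there with its 3' end pointing downstream.
Taking the reverse complement of CGGAATCTGTTCAG gives CTGAACAGATTCCG, found at positions 33–46 on the template; the primer anneals here to the top strand with its 3' end pointing upstream.
The product is the template from position 14 through 46 (33 bp).

5'-GAATATGCATATCTGTGCGCTGAACAGATTCCG-3'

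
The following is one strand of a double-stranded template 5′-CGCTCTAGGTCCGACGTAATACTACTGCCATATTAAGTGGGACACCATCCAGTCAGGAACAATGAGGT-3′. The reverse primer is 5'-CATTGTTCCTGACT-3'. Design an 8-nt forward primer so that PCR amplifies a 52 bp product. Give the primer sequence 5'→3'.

The reverse primer's reverse complement AGTCAGGAACAATG matches the template at positions 51–64, so the product ends at position 64.
A 52 bp product then starts at position 64 − 52 + 1 = 13.
The forward primer is identical to the top strand there: GACGTAAT.

5'-GACGTAAT-3'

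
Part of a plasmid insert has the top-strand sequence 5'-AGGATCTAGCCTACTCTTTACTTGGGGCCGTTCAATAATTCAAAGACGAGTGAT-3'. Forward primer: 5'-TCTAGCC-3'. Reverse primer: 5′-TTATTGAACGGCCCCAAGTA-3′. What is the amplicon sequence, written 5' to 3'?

5'-TCTAGCCTACTCTTTACTTGGGGCCGTTCAATAA-3'

Scanning the template, TCTAGCC occurs at positions 5–11; this primer anneals to the bottom strand there with its 3' end pointing downstream.
Taking the reverse complement of TTATTGAACGGCCCCAAGTA gives TACTTGGGGCCGTTCAATAA, found at positions 19–38 on the template; the primer anneals here to the top strand with its 3' end pointing upstream.
The product is the template from position 5 through 38 (34 bp).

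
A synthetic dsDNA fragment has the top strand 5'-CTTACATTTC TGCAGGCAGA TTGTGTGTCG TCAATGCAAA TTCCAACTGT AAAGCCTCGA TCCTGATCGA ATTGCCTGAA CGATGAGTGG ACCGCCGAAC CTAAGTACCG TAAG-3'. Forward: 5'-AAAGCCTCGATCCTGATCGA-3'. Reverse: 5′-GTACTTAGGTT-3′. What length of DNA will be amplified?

58 bp

The forward primer matches the template at positions 51–70.
The reverse primer's reverse complement is AACCTAAGTAC, which matches the template at positions 98–108.
Amplicon spans positions 51–108: 58 bp.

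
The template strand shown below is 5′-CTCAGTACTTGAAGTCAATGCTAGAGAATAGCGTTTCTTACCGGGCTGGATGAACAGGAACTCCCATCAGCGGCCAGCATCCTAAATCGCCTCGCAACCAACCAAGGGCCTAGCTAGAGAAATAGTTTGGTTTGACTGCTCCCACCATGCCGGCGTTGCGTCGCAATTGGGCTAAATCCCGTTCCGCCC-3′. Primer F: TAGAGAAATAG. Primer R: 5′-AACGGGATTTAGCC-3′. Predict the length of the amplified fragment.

69 bp

Scanning the template, TAGAGAAATAG occurs at positions 115–125; this primer anneals to the bottom strand there with its 3' end pointing downstream.
The reverse primer's reverse complement is GGCTAAATCCCGTT, which matches the template at positions 170–183.
Product length = (reverse-primer end) − (forward-primer start) + 1 = 183 − 115 + 1 = 69 bp.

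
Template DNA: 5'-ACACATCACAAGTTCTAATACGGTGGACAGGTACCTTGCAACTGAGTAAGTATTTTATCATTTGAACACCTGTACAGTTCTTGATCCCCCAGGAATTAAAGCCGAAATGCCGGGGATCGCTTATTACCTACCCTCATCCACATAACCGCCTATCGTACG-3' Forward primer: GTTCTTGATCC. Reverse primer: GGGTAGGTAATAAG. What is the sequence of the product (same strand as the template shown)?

5'-GTTCTTGATCCCCCAGGAATTAAAGCCGAAATGCCGGGGATCGCTTATTACCTACCC-3'

Forward primer GTTCTTGATCC is found on the top strand at positions 77–87.
The reverse primer's reverse complement is CTTATTACCTACCC, which matches the template at positions 120–133.
The product is the template from position 77 through 133 (57 bp).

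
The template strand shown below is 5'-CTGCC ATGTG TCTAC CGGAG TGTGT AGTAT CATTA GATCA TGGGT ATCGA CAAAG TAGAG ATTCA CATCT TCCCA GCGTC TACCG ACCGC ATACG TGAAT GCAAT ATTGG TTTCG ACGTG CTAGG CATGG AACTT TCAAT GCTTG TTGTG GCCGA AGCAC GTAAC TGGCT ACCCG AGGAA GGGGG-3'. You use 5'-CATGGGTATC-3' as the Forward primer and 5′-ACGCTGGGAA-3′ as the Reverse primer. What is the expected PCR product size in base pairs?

41 bp

Scanning the template, CATGGGTATC occurs at positions 39–48; this primer anneals to the bottom strand there with its 3' end pointing downstream.
The reverse primer's reverse complement is TTCCCAGCGT, which matches the template at positions 70–79.
Product length = (reverse-primer end) − (forward-primer start) + 1 = 79 − 39 + 1 = 41 bp.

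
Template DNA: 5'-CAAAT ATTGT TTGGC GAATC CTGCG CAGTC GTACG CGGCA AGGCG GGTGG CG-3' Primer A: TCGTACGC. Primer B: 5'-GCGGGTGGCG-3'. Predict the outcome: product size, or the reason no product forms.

No product — both primers anneal to the same strand and extend in the same direction.

Primer A (TCGTACGC) matches the top strand at positions 29–36 (3' end points downstream).
Primer B (GCGGGTGGCG) also matches the top strand directly, at positions 43–52 — its reverse complement CGCCACCCGC is not present.
Both primers anneal to the bottom strand with 3' ends pointing the same way, so neither can prime synthesis back toward the other.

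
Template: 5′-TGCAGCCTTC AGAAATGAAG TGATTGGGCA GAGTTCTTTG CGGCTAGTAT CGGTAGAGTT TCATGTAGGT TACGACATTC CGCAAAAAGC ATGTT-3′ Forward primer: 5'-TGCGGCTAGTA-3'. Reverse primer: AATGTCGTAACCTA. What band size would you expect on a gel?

41 bp

Scanning the template, TGCGGCTAGTA occurs at positions 39–49; this primer anneals to the bottom strand there with its 3' end pointing downstream.
The reverse primer's reverse complement is TAGGTTACGACATT, which matches the template at positions 66–79.
Product length = (reverse-primer end) − (forward-primer start) + 1 = 79 − 39 + 1 = 41 bp.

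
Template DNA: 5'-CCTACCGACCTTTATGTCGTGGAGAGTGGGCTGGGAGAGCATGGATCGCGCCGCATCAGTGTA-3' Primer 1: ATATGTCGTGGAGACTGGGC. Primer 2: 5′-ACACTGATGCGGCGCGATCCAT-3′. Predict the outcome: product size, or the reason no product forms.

Primer 1 (ATATGTCGTGGAGACTGGGC) does not match the top strand, and its reverse complement GCCCAGTCTCCACGACATAT does not match either.
With no annealing site for primer 1, no amplification occurs.

No product — primer 1 has no binding site in the template.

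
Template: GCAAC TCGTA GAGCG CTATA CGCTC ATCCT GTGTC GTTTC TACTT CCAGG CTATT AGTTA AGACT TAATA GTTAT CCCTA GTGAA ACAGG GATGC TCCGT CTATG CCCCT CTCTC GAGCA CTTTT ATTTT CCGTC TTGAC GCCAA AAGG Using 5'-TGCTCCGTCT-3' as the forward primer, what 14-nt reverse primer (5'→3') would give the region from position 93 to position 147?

The product's 3' end on the top strand is position 147.
The reverse primer anneals to the top strand over positions 134–147, i.e. to TCTTGACGCCAAAA.
Its sequence written 5'→3' is the reverse complement: TTTTGGCGTCAAGA.

5'-TTTTGGCGTCAAGA-3'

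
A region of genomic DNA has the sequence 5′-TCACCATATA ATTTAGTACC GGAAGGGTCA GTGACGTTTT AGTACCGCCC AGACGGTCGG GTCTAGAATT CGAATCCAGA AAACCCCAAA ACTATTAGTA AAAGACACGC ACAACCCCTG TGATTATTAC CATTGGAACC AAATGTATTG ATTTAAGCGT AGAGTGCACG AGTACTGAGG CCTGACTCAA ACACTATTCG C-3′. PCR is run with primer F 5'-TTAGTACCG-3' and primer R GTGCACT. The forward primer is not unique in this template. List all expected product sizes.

The forward primer TTAGTACCG matches the top strand at positions 13–21, 39–47.
The reverse primer's reverse complement is AGTGCAC, matching at positions 163–169.
Each forward site pairs with the reverse site to give a product ending at position 169: sizes 157, 131 bp.

157 bp, 131 bp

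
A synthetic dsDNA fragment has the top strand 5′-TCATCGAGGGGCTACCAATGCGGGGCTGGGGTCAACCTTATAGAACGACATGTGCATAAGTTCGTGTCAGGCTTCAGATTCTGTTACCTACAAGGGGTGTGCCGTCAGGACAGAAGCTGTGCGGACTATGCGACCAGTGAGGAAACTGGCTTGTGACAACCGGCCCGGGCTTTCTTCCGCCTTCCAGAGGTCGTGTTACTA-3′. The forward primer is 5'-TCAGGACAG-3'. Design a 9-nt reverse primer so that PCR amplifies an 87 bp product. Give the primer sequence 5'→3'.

5'-ACCTCTGGA-3'

The forward primer binds at positions 105–113, so an 87 bp product ends at position 105 + 87 − 1 = 191.
The reverse primer anneals to the top strand over positions 183–191, i.e. to TCCAGAGGT.
Its sequence written 5'→3' is the reverse complement: ACCTCTGGA.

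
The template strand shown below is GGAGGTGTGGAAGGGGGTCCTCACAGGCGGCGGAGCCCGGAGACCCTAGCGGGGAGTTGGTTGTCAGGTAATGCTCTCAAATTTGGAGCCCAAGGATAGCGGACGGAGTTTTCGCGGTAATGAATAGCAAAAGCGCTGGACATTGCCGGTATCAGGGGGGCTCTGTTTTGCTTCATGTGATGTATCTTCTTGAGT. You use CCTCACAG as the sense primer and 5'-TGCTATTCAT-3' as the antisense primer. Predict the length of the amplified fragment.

Scanning the template, CCTCACAG occurs at positions 19–26; this primer anneals to the bottom strand there with its 3' end pointing downstream.
Taking the reverse complement of TGCTATTCAT gives ATGAATAGCA, found at positions 120–129 on the template; the primer anneals here to the top strand with its 3' end pointing upstream.
Product length = (reverse-primer end) − (forward-primer start) + 1 = 129 − 19 + 1 = 111 bp.

111 bp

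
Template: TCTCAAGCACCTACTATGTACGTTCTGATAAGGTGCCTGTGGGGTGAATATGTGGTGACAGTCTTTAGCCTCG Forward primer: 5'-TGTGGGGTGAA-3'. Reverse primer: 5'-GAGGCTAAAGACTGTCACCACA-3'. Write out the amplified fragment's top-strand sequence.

5'-TGTGGGGTGAATATGTGGTGACAGTCTTTAGCCTC-3'

The forward primer matches the template at positions 38–48.
Reverse complement of the reverse primer: TGTGGTGACAGTCTTTAGCCTC. This occurs on the top strand at positions 51–72.
The product is the template from position 38 through 72 (35 bp).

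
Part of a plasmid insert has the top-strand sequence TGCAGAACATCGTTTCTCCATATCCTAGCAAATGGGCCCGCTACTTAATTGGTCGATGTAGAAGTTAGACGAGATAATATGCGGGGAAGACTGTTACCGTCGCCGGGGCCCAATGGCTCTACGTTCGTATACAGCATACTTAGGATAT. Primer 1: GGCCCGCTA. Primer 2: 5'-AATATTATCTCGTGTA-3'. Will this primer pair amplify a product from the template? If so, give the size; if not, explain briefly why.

Primer 2 (AATATTATCTCGTGTA) does not match the top strand, and its reverse complement TACACGAGATAATATT does not match either.
With no annealing site for primer 2, no amplification occurs.

No product — primer 2 has no binding site in the template.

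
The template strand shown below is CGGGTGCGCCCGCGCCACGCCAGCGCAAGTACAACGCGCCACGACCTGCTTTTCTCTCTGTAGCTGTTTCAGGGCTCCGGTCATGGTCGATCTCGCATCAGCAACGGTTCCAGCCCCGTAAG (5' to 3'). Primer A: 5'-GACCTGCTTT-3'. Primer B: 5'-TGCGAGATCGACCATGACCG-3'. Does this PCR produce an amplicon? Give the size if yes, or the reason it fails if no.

Primer A (GACCTGCTTT) matches the top strand at positions 43–52; it acts as a forward primer.
Primer B's reverse complement is CGGTCATGGTCGATCTCGCA, matching the top strand at positions 78–97; it acts as a reverse primer.
The 3' ends face each other across positions 43–97, giving a 55 bp product.

Yes — a 55 bp product.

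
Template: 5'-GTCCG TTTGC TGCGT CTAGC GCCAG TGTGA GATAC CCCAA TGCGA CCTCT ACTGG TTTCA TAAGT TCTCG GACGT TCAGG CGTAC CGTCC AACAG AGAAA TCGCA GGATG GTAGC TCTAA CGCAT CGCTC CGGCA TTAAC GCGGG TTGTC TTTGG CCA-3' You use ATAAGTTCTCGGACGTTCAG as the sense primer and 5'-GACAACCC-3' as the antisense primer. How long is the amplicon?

Forward primer ATAAGTTCTCGGACGTTCAG is found on the top strand at positions 60–79.
Reverse complement of the reverse primer: GGGTTGTC. This occurs on the top strand at positions 143–150.
Product length = (reverse-primer end) − (forward-primer start) + 1 = 150 − 60 + 1 = 91 bp.

91 bp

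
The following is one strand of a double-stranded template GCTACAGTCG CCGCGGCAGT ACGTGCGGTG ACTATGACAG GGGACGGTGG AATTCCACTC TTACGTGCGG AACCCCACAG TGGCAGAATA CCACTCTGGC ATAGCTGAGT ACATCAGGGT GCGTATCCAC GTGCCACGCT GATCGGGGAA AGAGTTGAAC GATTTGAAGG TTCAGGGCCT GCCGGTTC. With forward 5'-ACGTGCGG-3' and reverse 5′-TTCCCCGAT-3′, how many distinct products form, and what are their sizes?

The forward primer ACGTGCGG matches the top strand at positions 21–28, 63–70.
The reverse primer's reverse complement is ATCGGGGAA, matching at positions 142–150.
Each forward site pairs with the reverse site to give a product ending at position 150: sizes 130, 88 bp.

Two products: 130 bp, 88 bp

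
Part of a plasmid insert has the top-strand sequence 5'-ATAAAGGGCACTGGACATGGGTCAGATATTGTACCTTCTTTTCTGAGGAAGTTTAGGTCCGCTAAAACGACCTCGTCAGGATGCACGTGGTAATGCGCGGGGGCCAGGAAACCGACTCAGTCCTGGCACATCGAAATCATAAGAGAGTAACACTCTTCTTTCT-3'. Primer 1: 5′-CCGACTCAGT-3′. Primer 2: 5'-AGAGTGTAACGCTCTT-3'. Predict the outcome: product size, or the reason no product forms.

Primer 2 (AGAGTGTAACGCTCTT) does not match the top strand, and its reverse complement AAGAGCGTTACACTCT does not match either.
With no annealing site for primer 2, no amplification occurs.

No product — primer 2 has no binding site in the template.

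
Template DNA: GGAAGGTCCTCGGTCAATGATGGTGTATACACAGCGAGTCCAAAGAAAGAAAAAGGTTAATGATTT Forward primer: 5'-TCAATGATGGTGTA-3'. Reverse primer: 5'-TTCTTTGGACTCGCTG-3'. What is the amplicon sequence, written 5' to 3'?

5'-TCAATGATGGTGTATACACAGCGAGTCCAAAGAA-3'

The forward primer matches the template at positions 14–27.
Reverse complement of the reverse primer: CAGCGAGTCCAAAGAA. This occurs on the top strand at positions 32–47.
The product is the template from position 14 through 47 (34 bp).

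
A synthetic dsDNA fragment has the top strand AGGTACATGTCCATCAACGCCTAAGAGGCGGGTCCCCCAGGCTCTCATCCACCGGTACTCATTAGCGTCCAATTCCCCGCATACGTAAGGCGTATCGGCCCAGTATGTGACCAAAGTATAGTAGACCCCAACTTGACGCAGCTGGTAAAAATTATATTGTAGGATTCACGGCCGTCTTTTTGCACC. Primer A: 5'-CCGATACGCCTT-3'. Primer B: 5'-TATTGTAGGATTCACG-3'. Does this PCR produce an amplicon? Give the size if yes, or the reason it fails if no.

Primer A (CCGATACGCCTT) has reverse complement AAGGCGTATCGG, which matches the top strand at positions 87–98; primer A anneals to the top strand there with its 3' end pointing upstream toward position 87.
Primer B (TATTGTAGGATTCACG) matches the top strand directly at positions 155–170; it anneals to the bottom strand with its 3' end pointing downstream toward position 170.
The 3' ends diverge (primer A extends toward position 1, primer B toward position 186), so the primers never converge on a shared product.

No product — the primers' 3' ends point away from each other.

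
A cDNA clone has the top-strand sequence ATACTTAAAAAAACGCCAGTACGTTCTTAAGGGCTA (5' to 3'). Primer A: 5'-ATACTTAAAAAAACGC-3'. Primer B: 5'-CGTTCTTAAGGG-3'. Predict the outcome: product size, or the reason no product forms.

Primer A (ATACTTAAAAAAACGC) matches the top strand at positions 1–16 (3' end points downstream).
Primer B (CGTTCTTAAGGG) also matches the top strand directly, at positions 22–33 — its reverse complement CCCTTAAGAACG is not present.
Both primers anneal to the bottom strand with 3' ends pointing the same way, so neither can prime synthesis back toward the other.

No product — both primers anneal to the same strand and extend in the same direction.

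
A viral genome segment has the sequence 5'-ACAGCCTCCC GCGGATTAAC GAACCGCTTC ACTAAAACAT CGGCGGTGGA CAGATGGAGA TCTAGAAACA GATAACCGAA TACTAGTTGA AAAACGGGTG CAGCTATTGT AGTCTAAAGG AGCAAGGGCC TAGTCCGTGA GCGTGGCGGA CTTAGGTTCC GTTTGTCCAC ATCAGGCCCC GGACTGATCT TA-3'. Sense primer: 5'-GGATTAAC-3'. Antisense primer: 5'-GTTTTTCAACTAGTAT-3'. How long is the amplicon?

83 bp

The forward primer matches the template at positions 13–20.
Reverse complement of the reverse primer: ATACTAGTTGAAAAAC. This occurs on the top strand at positions 80–95.
The product runs from position 13 to position 95, so its length is 95 − 13 + 1 = 83 bp.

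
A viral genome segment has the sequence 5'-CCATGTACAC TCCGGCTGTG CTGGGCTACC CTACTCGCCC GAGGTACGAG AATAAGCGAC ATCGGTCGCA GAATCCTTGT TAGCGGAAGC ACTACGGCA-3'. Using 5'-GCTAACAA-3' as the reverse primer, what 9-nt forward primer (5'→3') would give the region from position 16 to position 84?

5'-CTGTGCTGG-3'

The reverse primer's reverse complement TTGTTAGC matches the template at positions 77–84; the product starts at position 16.
The forward primer is identical to the top strand over positions 16–24: CTGTGCTGG.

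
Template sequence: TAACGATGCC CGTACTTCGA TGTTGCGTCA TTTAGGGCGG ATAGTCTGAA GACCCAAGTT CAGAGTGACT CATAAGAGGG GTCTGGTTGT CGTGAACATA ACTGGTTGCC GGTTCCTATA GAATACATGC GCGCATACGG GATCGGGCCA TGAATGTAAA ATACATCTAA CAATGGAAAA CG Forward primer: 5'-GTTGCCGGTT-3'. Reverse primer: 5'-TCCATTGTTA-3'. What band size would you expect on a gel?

73 bp

Scanning the template, GTTGCCGGTT occurs at positions 105–114; this primer anneals to the bottom strand there with its 3' end pointing downstream.
The reverse primer's reverse complement is TAACAATGGA, which matches the template at positions 168–177.
Product length = (reverse-primer end) − (forward-primer start) + 1 = 177 − 105 + 1 = 73 bp.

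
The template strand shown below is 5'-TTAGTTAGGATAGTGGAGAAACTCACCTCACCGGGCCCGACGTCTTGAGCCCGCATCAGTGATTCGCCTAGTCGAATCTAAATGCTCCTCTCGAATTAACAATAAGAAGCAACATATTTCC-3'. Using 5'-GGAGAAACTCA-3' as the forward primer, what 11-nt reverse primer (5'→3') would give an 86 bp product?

The forward primer binds at positions 15–25, so an 86 bp product ends at position 15 + 86 − 1 = 100.
The reverse primer anneals to the top strand over positions 90–100, i.e. to CTCGAATTAAC.
Its sequence written 5'→3' is the reverse complement: GTTAATTCGAG.

5'-GTTAATTCGAG-3'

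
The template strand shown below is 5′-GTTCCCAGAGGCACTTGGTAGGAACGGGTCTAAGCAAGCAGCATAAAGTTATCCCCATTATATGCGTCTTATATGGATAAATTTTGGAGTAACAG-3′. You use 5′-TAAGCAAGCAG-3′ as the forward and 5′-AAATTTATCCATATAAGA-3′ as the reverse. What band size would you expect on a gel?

54 bp

Scanning the template, TAAGCAAGCAG occurs at positions 31–41; this primer anneals to the bottom strand there with its 3' end pointing downstream.
Taking the reverse complement of AAATTTATCCATATAAGA gives TCTTATATGGATAAATTT, found at positions 67–84 on the template; the primer anneals here to the top strand with its 3' end pointing upstream.
Product length = (reverse-primer end) − (forward-primer start) + 1 = 84 − 31 + 1 = 54 bp.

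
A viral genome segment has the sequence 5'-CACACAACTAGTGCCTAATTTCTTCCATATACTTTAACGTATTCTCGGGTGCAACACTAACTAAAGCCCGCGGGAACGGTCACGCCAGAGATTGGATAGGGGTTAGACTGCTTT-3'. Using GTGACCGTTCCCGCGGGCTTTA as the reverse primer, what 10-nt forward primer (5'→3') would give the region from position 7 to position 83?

The reverse primer's reverse complement TAAAGCCCGCGGGAACGGTCAC matches the template at positions 62–83; the product starts at position 7.
The forward primer is identical to the top strand over positions 7–16: ACTAGTGCCT.

5'-ACTAGTGCCT-3'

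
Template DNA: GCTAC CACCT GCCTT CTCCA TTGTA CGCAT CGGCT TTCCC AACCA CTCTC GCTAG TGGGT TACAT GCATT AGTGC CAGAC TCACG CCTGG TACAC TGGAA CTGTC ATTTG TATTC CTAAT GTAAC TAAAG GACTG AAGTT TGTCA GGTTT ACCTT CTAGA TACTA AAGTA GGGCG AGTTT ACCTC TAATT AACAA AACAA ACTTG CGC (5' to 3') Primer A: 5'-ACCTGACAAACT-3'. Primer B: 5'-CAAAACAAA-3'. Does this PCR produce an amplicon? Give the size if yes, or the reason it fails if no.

Primer A (ACCTGACAAACT) has reverse complement AGTTTGTCAGGT, which matches the top strand at positions 137–148; primer A anneals to the top strand there with its 3' end pointing upstream toward position 137.
Primer B (CAAAACAAA) matches the top strand directly at positions 193–201; it anneals to the bottom strand with its 3' end pointing downstream toward position 201.
The 3' ends diverge (primer A extends toward position 1, primer B toward position 208), so the primers never converge on a shared product.

No product — the primers' 3' ends point away from each other.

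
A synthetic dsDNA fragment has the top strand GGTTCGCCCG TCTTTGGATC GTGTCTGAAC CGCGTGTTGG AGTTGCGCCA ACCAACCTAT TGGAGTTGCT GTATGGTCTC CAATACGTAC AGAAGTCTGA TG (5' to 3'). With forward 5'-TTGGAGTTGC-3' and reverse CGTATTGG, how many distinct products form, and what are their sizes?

The forward primer TTGGAGTTGC matches the top strand at positions 37–46, 60–69.
The reverse primer's reverse complement is CCAATACG, matching at positions 80–87.
Each forward site pairs with the reverse site to give a product ending at position 87: sizes 51, 28 bp.

Two products: 51 bp, 28 bp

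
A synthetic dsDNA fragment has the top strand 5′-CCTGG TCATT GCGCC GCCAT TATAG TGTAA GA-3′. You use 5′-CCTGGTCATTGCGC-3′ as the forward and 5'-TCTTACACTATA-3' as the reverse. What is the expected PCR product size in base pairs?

Forward primer CCTGGTCATTGCGC is found on the top strand at positions 1–14.
Reverse complement of the reverse primer: TATAGTGTAAGA. This occurs on the top strand at positions 21–32.
The product runs from position 1 to position 32, so its length is 32 − 1 + 1 = 32 bp.

32 bp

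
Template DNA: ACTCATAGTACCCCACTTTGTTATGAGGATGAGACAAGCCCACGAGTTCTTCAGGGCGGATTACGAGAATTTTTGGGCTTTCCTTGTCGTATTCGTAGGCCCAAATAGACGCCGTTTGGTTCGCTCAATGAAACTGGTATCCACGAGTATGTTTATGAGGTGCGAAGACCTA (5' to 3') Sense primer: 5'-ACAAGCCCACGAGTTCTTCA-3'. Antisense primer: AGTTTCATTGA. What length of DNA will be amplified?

Scanning the template, ACAAGCCCACGAGTTCTTCA occurs at positions 34–53; this primer anneals to the bottom strand there with its 3' end pointing downstream.
Reverse complement of the reverse primer: TCAATGAAACT. This occurs on the top strand at positions 125–135.
Product length = (reverse-primer end) − (forward-primer start) + 1 = 135 − 34 + 1 = 102 bp.

102 bp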